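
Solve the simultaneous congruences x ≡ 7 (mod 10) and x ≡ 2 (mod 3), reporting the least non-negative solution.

Write x = 7 + 10·k. Then 10·k ≡ 2 − 7 ≡ 1 (mod 3).
Need 10⁻¹ mod 3. Extended Euclid on (3, 1):
3 = 3*1 + 0
10⁻¹ ≡ 1 (mod 3), so k ≡ 1·1 ≡ 1 (mod 3).
x = 7 + 10·1 = 17.

17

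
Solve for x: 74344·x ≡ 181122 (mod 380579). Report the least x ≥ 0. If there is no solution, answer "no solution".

110218

First find gcd(74344, 380579):
380579 = 5×74344 + 8859
74344 = 8×8859 + 3472
8859 = 2×3472 + 1915
3472 = 1×1915 + 1557
1915 = 1×1557 + 358
1557 = 4×358 + 125
358 = 2×125 + 108
125 = 1×108 + 17
108 = 6×17 + 6
17 = 2×6 + 5
6 = 1×5 + 1
5 = 5×1 + 0
gcd = 1, so a unique solution mod 380579 exists.
Back-substitute for the Bézout coefficients:
1 = 6 − 5
1 = −17 + 3·6
1 = 3·108 − 19·17
1 = −19·125 + 22·108
1 = 22·358 − 63·125
1 = −63·1557 + 274·358
1 = 274·1915 − 337·1557
1 = −337·3472 + 611·1915
1 = 611·8859 − 1559·3472
1 = −1559·74344 + 13083·8859
1 = 13083·380579 − 66974·74344
So 74344·(-66974) ≡ 1 (mod 380579), giving 74344⁻¹ ≡ 313605.
x ≡ 74344⁻¹·181122 ≡ 313605·181122 ≡ 110218 (mod 380579).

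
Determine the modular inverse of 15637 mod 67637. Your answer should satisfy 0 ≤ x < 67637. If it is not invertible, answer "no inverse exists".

11151

gcd(67637, 15637) by repeated division:
67637 = 4·15637 + 5089
15637 = 3·5089 + 370
5089 = 13·370 + 279
370 = 1·279 + 91
279 = 3·91 + 6
91 = 15·6 + 1
6 = 6·1 + 0
gcd = 1, so the inverse exists. Back-substitute:
1 = 91 − 15·6
1 = −15·279 + 46·91
1 = 46·370 − 61·279
1 = −61·5089 + 839·370
1 = 839·15637 − 2578·5089
1 = −2578·67637 + 11151·15637
So 15637·11151 ≡ 1 (mod 67637).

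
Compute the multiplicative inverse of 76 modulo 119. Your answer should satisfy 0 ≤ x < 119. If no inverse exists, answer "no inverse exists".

gcd(119, 76) by repeated division:
119 = 1*76 + 43
76 = 1*43 + 33
43 = 1*33 + 10
33 = 3*10 + 3
10 = 3*3 + 1
3 = 3*1 + 0
Since gcd(76, 119) = 1, back-substitute to write 1 as a combination:
1 = 10 − 3·3
1 = −3·33 + 10·10
1 = 10·43 − 13·33
1 = −13·76 + 23·43
1 = 23·119 − 36·76
So 76·(-36) ≡ 1 (mod 119), and -36 ≡ 83 (mod 119).

83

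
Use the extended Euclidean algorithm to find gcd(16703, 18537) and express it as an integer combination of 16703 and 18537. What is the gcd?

Euclidean algorithm:
18537 = 1×16703 + 1834
16703 = 9×1834 + 197
1834 = 9×197 + 61
197 = 3×61 + 14
61 = 4×14 + 5
14 = 2×5 + 4
5 = 1×4 + 1
4 = 4×1 + 0
gcd(16703, 18537) = 1.
Express as a combination:
1 = 5 − 4
1 = −14 + 3·5
1 = 3·61 − 13·14
1 = −13·197 + 42·61
1 = 42·1834 − 391·197
1 = −391·16703 + 3561·1834
1 = 3561·18537 − 3952·16703
So 1 = (3561)·18537 + (-3952)·16703.

1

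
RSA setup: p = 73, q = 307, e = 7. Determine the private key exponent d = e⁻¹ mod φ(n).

φ(n) = (p−1)(q−1) = 72·306 = 22032.
Need d with 7·d ≡ 1 (mod 22032). Apply the extended Euclidean algorithm:
22032 = 3147*7 + 3
7 = 2*3 + 1
3 = 3*1 + 0
Back-substitute:
1 = 7 − 2·3
1 = −2·22032 + 6295·7
So 7·6295 ≡ 1 (mod 22032), hence d = 6295.

6295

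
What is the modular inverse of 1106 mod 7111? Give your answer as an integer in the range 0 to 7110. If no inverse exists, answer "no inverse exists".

gcd(7111, 1106) by repeated division:
7111 = 6*1106 + 475
1106 = 2*475 + 156
475 = 3*156 + 7
156 = 22*7 + 2
7 = 3*2 + 1
2 = 2*1 + 0
gcd = 1, so the inverse exists. Back-substitute:
1 = 7 − 3·2
1 = −3·156 + 67·7
1 = 67·475 − 204·156
1 = −204·1106 + 475·475
1 = 475·7111 − 3054·1106
Hence 1106⁻¹ ≡ -3054 ≡ 4057 (mod 7111).

4057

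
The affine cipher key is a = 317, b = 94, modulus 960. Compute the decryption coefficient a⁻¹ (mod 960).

533

Extended Euclidean algorithm:
960 = 3×317 + 9
317 = 35×9 + 2
9 = 4×2 + 1
2 = 2×1 + 0
Since gcd(317, 960) = 1, back-substitute to write 1 as a combination:
1 = 9 − 4·2
1 = −4·317 + 141·9
1 = 141·960 − 427·317
Thus 317·(-427) ≡ 1 (mod 960); reducing, -427 mod 960 = 533.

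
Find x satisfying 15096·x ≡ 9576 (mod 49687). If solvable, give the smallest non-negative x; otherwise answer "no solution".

20302

First find gcd(15096, 49687):
49687 = 3×15096 + 4399
15096 = 3×4399 + 1899
4399 = 2×1899 + 601
1899 = 3×601 + 96
601 = 6×96 + 25
96 = 3×25 + 21
25 = 1×21 + 4
21 = 5×4 + 1
4 = 4×1 + 0
gcd = 1, so a unique solution mod 49687 exists.
Back-substitute for the Bézout coefficients:
1 = 21 − 5·4
1 = −5·25 + 6·21
1 = 6·96 − 23·25
1 = −23·601 + 144·96
1 = 144·1899 − 455·601
1 = −455·4399 + 1054·1899
1 = 1054·15096 − 3617·4399
1 = −3617·49687 + 11905·15096
So 15096·(11905) ≡ 1 (mod 49687), giving 15096⁻¹ ≡ 11905.
x ≡ 15096⁻¹·9576 ≡ 11905·9576 ≡ 20302 (mod 49687).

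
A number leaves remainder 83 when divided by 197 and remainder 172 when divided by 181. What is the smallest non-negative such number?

Write x = 83 + 197·k. Then 197·k ≡ 172 − 83 ≡ 89 (mod 181).
Need 197⁻¹ mod 181. Extended Euclid on (181, 16):
181 = 11·16 + 5
16 = 3·5 + 1
5 = 5·1 + 0
Back-substitute:
1 = 16 − 3·5
1 = −3·181 + 34·16
197⁻¹ ≡ 34 (mod 181), so k ≡ 34·89 ≡ 130 (mod 181).
x = 83 + 197·130 = 25693.

25693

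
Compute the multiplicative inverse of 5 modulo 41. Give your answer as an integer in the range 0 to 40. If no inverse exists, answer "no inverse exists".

Extended Euclidean algorithm:
41 = 8*5 + 1
5 = 5*1 + 0
Since gcd(5, 41) = 1, back-substitute to write 1 as a combination:
1 = 41 − 8·5
Thus 5·(-8) ≡ 1 (mod 41); reducing, -8 mod 41 = 33.

33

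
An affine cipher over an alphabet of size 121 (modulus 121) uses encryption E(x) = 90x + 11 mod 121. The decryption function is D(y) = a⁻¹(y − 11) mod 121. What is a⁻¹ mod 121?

gcd(121, 90) by repeated division:
121 = 1×90 + 31
90 = 2×31 + 28
31 = 1×28 + 3
28 = 9×3 + 1
3 = 3×1 + 0
The gcd is 1. Working backward:
1 = 28 − 9·3
1 = −9·31 + 10·28
1 = 10·90 − 29·31
1 = −29·121 + 39·90
So 90·39 ≡ 1 (mod 121).

39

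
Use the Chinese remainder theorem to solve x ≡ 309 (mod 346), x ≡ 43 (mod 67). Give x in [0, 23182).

Write x = 309 + 346·k. Then 346·k ≡ 43 − 309 ≡ 2 (mod 67).
Need 346⁻¹ mod 67. Extended Euclid on (67, 11):
67 = 6×11 + 1
11 = 11×1 + 0
Back-substitute:
1 = 67 − 6·11
346⁻¹ ≡ 61 (mod 67), so k ≡ 61·2 ≡ 55 (mod 67).
x = 309 + 346·55 = 19339.

19339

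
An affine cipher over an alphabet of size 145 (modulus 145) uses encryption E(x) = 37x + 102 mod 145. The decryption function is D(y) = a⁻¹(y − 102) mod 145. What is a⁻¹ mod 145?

98

Apply the Euclidean algorithm to 145 and 37:
145 = 3·37 + 34
37 = 1·34 + 3
34 = 11·3 + 1
3 = 3·1 + 0
The gcd is 1. Working backward:
1 = 34 − 11·3
1 = −11·37 + 12·34
1 = 12·145 − 47·37
Thus 37·(-47) ≡ 1 (mod 145); reducing, -47 mod 145 = 98.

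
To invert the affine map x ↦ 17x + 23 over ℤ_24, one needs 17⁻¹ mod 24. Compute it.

17

gcd(24, 17) by repeated division:
24 = 1*17 + 7
17 = 2*7 + 3
7 = 2*3 + 1
3 = 3*1 + 0
gcd = 1, so the inverse exists. Back-substitute:
1 = 7 − 2·3
1 = −2·17 + 5·7
1 = 5·24 − 7·17
Hence 17⁻¹ ≡ -7 ≡ 17 (mod 24).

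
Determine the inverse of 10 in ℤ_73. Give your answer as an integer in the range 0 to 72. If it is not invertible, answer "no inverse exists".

22

gcd(73, 10) by repeated division:
73 = 7*10 + 3
10 = 3*3 + 1
3 = 3*1 + 0
gcd = 1, so the inverse exists. Back-substitute:
1 = 10 − 3·3
1 = −3·73 + 22·10
So 10·22 ≡ 1 (mod 73).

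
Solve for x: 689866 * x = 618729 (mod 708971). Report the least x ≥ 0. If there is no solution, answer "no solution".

First find gcd(689866, 708971):
708971 = 1×689866 + 19105
689866 = 36×19105 + 2086
19105 = 9×2086 + 331
2086 = 6×331 + 100
331 = 3×100 + 31
100 = 3×31 + 7
31 = 4×7 + 3
7 = 2×3 + 1
3 = 3×1 + 0
gcd = 1, so a unique solution mod 708971 exists.
Back-substitute for the Bézout coefficients:
1 = 7 − 2·3
1 = −2·31 + 9·7
1 = 9·100 − 29·31
1 = −29·331 + 96·100
1 = 96·2086 − 605·331
1 = −605·19105 + 5541·2086
1 = 5541·689866 − 200081·19105
1 = −200081·708971 + 205622·689866
So 689866·(205622) ≡ 1 (mod 708971), giving 689866⁻¹ ≡ 205622.
x ≡ 689866⁻¹·618729 ≡ 205622·618729 ≡ 157459 (mod 708971).

157459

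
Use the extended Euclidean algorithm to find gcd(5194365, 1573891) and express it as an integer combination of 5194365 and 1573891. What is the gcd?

11

Euclidean algorithm:
5194365 = 3·1573891 + 472692
1573891 = 3·472692 + 155815
472692 = 3·155815 + 5247
155815 = 29·5247 + 3652
5247 = 1·3652 + 1595
3652 = 2·1595 + 462
1595 = 3·462 + 209
462 = 2·209 + 44
209 = 4·44 + 33
44 = 1·33 + 11
33 = 3·11 + 0
gcd(5194365, 1573891) = 11.
Back-substituting:
11 = 44 − 33
11 = −209 + 5·44
11 = 5·462 − 11·209
11 = −11·1595 + 38·462
11 = 38·3652 − 87·1595
11 = −87·5247 + 125·3652
11 = 125·155815 − 3712·5247
11 = −3712·472692 + 11261·155815
11 = 11261·1573891 − 37495·472692
11 = −37495·5194365 + 123746·1573891
So 11 = (-37495)·5194365 + (123746)·1573891.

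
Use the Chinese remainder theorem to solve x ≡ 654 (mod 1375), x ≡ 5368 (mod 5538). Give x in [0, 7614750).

Write x = 654 + 1375·k. Then 1375·k ≡ 5368 − 654 ≡ 4714 (mod 5538).
Need 1375⁻¹ mod 5538. Extended Euclid on (5538, 1375):
5538 = 4*1375 + 38
1375 = 36*38 + 7
38 = 5*7 + 3
7 = 2*3 + 1
3 = 3*1 + 0
Back-substitute:
1 = 7 − 2·3
1 = −2·38 + 11·7
1 = 11·1375 − 398·38
1 = −398·5538 + 1603·1375
1375⁻¹ ≡ 1603 (mod 5538), so k ≡ 1603·4714 ≡ 2710 (mod 5538).
x = 654 + 1375·2710 = 3726904.

3726904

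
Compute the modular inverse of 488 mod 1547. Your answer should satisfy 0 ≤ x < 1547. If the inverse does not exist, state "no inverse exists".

gcd(1547, 488) by repeated division:
1547 = 3*488 + 83
488 = 5*83 + 73
83 = 1*73 + 10
73 = 7*10 + 3
10 = 3*3 + 1
3 = 3*1 + 0
The gcd is 1. Working backward:
1 = 10 − 3·3
1 = −3·73 + 22·10
1 = 22·83 − 25·73
1 = −25·488 + 147·83
1 = 147·1547 − 466·488
Thus 488·(-466) ≡ 1 (mod 1547); reducing, -466 mod 1547 = 1081.

1081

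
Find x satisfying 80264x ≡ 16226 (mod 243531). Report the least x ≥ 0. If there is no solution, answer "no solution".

First find gcd(80264, 243531):
243531 = 3·80264 + 2739
80264 = 29·2739 + 833
2739 = 3·833 + 240
833 = 3·240 + 113
240 = 2·113 + 14
113 = 8·14 + 1
14 = 14·1 + 0
gcd = 1, so a unique solution mod 243531 exists.
Back-substitute for the Bézout coefficients:
1 = 113 − 8·14
1 = −8·240 + 17·113
1 = 17·833 − 59·240
1 = −59·2739 + 194·833
1 = 194·80264 − 5685·2739
1 = −5685·243531 + 17249·80264
So 80264·(17249) ≡ 1 (mod 243531), giving 80264⁻¹ ≡ 17249.
x ≡ 80264⁻¹·16226 ≡ 17249·16226 ≡ 65155 (mod 243531).

65155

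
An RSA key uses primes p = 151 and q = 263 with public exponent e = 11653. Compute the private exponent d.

22117

φ(n) = (p−1)(q−1) = 150·262 = 39300.
Need d with 11653·d ≡ 1 (mod 39300). Apply the extended Euclidean algorithm:
39300 = 3×11653 + 4341
11653 = 2×4341 + 2971
4341 = 1×2971 + 1370
2971 = 2×1370 + 231
1370 = 5×231 + 215
231 = 1×215 + 16
215 = 13×16 + 7
16 = 2×7 + 2
7 = 3×2 + 1
2 = 2×1 + 0
Back-substitute:
1 = 7 − 3·2
1 = −3·16 + 7·7
1 = 7·215 − 94·16
1 = −94·231 + 101·215
1 = 101·1370 − 599·231
1 = −599·2971 + 1299·1370
1 = 1299·4341 − 1898·2971
1 = −1898·11653 + 5095·4341
1 = 5095·39300 − 17183·11653
So 11653·(-17183) ≡ 1 (mod 39300), hence d ≡ -17183 ≡ 22117 (mod 39300).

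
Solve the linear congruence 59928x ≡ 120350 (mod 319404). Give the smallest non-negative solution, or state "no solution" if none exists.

no solution

gcd(59928, 319404):
319404 = 5×59928 + 19764
59928 = 3×19764 + 636
19764 = 31×636 + 48
636 = 13×48 + 12
48 = 4×12 + 0
gcd = 12, but 12 ∤ 120350, so the congruence has no solution.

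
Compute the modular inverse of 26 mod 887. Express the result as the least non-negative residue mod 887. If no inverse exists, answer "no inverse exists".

Extended Euclidean algorithm:
887 = 34*26 + 3
26 = 8*3 + 2
3 = 1*2 + 1
2 = 2*1 + 0
The gcd is 1. Working backward:
1 = 3 − 2
1 = −26 + 9·3
1 = 9·887 − 307·26
So 26·(-307) ≡ 1 (mod 887), and -307 ≡ 580 (mod 887).

580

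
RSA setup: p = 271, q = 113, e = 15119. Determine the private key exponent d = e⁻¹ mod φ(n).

φ(n) = (p−1)(q−1) = 270·112 = 30240.
Need d with 15119·d ≡ 1 (mod 30240). Apply the extended Euclidean algorithm:
30240 = 2·15119 + 2
15119 = 7559·2 + 1
2 = 2·1 + 0
Back-substitute:
1 = 15119 − 7559·2
1 = −7559·30240 + 15119·15119
So 15119·15119 ≡ 1 (mod 30240), hence d = 15119.

15119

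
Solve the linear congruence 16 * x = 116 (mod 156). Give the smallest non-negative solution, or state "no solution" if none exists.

17

First find gcd(16, 156):
156 = 9·16 + 12
16 = 1·12 + 4
12 = 3·4 + 0
gcd = 4 and 4 | 116, so solutions exist. Divide through by 4: 4x ≡ 29 (mod 39).
Now find 4⁻¹ mod 39:
39 = 9*4 + 3
4 = 1*3 + 1
3 = 3*1 + 0
Back-substitute:
1 = 4 − 3
1 = −39 + 10·4
So 4⁻¹ ≡ 10 (mod 39).
Then x ≡ 10·29 ≡ 17 (mod 39); the smallest non-negative solution is x = 17.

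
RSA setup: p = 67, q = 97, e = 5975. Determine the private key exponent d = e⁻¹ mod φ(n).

4967

φ(n) = (p−1)(q−1) = 66·96 = 6336.
Need d with 5975·d ≡ 1 (mod 6336). Apply the extended Euclidean algorithm:
6336 = 1*5975 + 361
5975 = 16*361 + 199
361 = 1*199 + 162
199 = 1*162 + 37
162 = 4*37 + 14
37 = 2*14 + 9
14 = 1*9 + 5
9 = 1*5 + 4
5 = 1*4 + 1
4 = 4*1 + 0
Back-substitute:
1 = 5 − 4
1 = −9 + 2·5
1 = 2·14 − 3·9
1 = −3·37 + 8·14
1 = 8·162 − 35·37
1 = −35·199 + 43·162
1 = 43·361 − 78·199
1 = −78·5975 + 1291·361
1 = 1291·6336 − 1369·5975
So 5975·(-1369) ≡ 1 (mod 6336), hence d ≡ -1369 ≡ 4967 (mod 6336).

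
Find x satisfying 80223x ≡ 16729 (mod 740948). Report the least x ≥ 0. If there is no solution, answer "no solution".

gcd(80223, 740948):
740948 = 9*80223 + 18941
80223 = 4*18941 + 4459
18941 = 4*4459 + 1105
4459 = 4*1105 + 39
1105 = 28*39 + 13
39 = 3*13 + 0
gcd = 13, but 13 ∤ 16729, so the congruence has no solution.

no solution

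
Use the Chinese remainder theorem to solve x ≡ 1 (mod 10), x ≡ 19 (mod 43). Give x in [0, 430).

Write x = 1 + 10·k. Then 10·k ≡ 19 − 1 ≡ 18 (mod 43).
Need 10⁻¹ mod 43. Extended Euclid on (43, 10):
43 = 4*10 + 3
10 = 3*3 + 1
3 = 3*1 + 0
Back-substitute:
1 = 10 − 3·3
1 = −3·43 + 13·10
10⁻¹ ≡ 13 (mod 43), so k ≡ 13·18 ≡ 19 (mod 43).
x = 1 + 10·19 = 191.

191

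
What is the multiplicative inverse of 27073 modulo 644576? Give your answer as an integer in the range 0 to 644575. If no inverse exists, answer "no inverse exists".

508961

Run Euclid on (644576, 27073):
644576 = 23×27073 + 21897
27073 = 1×21897 + 5176
21897 = 4×5176 + 1193
5176 = 4×1193 + 404
1193 = 2×404 + 385
404 = 1×385 + 19
385 = 20×19 + 5
19 = 3×5 + 4
5 = 1×4 + 1
4 = 4×1 + 0
gcd = 1, so the inverse exists. Back-substitute:
1 = 5 − 4
1 = −19 + 4·5
1 = 4·385 − 81·19
1 = −81·404 + 85·385
1 = 85·1193 − 251·404
1 = −251·5176 + 1089·1193
1 = 1089·21897 − 4607·5176
1 = −4607·27073 + 5696·21897
1 = 5696·644576 − 135615·27073
So 27073·(-135615) ≡ 1 (mod 644576), and -135615 ≡ 508961 (mod 644576).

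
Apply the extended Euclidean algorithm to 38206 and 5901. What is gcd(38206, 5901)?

7

Apply Euclid's algorithm to 38206 and 5901:
38206 = 6×5901 + 2800
5901 = 2×2800 + 301
2800 = 9×301 + 91
301 = 3×91 + 28
91 = 3×28 + 7
28 = 4×7 + 0
gcd(38206, 5901) = 7.
Express as a combination:
7 = 91 − 3·28
7 = −3·301 + 10·91
7 = 10·2800 − 93·301
7 = −93·5901 + 196·2800
7 = 196·38206 − 1269·5901
So 7 = (196)·38206 + (-1269)·5901.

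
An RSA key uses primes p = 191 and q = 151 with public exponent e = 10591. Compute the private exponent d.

8011

φ(n) = (p−1)(q−1) = 190·150 = 28500.
Need d with 10591·d ≡ 1 (mod 28500). Apply the extended Euclidean algorithm:
28500 = 2×10591 + 7318
10591 = 1×7318 + 3273
7318 = 2×3273 + 772
3273 = 4×772 + 185
772 = 4×185 + 32
185 = 5×32 + 25
32 = 1×25 + 7
25 = 3×7 + 4
7 = 1×4 + 3
4 = 1×3 + 1
3 = 3×1 + 0
Back-substitute:
1 = 4 − 3
1 = −7 + 2·4
1 = 2·25 − 7·7
1 = −7·32 + 9·25
1 = 9·185 − 52·32
1 = −52·772 + 217·185
1 = 217·3273 − 920·772
1 = −920·7318 + 2057·3273
1 = 2057·10591 − 2977·7318
1 = −2977·28500 + 8011·10591
So 10591·8011 ≡ 1 (mod 28500), hence d = 8011.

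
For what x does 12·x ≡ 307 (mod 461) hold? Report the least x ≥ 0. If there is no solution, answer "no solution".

64

First find gcd(12, 461):
461 = 38*12 + 5
12 = 2*5 + 2
5 = 2*2 + 1
2 = 2*1 + 0
gcd = 1, so a unique solution mod 461 exists.
Back-substitute for the Bézout coefficients:
1 = 5 − 2·2
1 = −2·12 + 5·5
1 = 5·461 − 192·12
So 12·(-192) ≡ 1 (mod 461), giving 12⁻¹ ≡ 269.
x ≡ 12⁻¹·307 ≡ 269·307 ≡ 64 (mod 461).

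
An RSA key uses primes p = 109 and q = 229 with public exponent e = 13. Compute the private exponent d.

φ(n) = (p−1)(q−1) = 108·228 = 24624.
Need d with 13·d ≡ 1 (mod 24624). Apply the extended Euclidean algorithm:
24624 = 1894·13 + 2
13 = 6·2 + 1
2 = 2·1 + 0
Back-substitute:
1 = 13 − 6·2
1 = −6·24624 + 11365·13
So 13·11365 ≡ 1 (mod 24624), hence d = 11365.

11365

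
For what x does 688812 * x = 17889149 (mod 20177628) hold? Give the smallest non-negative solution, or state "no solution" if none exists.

no solution

gcd(688812, 20177628):
20177628 = 29×688812 + 202080
688812 = 3×202080 + 82572
202080 = 2×82572 + 36936
82572 = 2×36936 + 8700
36936 = 4×8700 + 2136
8700 = 4×2136 + 156
2136 = 13×156 + 108
156 = 1×108 + 48
108 = 2×48 + 12
48 = 4×12 + 0
gcd = 12, but 12 ∤ 17889149, so the congruence has no solution.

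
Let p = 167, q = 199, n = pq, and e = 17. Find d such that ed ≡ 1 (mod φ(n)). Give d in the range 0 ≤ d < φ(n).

23201

φ(n) = (p−1)(q−1) = 166·198 = 32868.
Need d with 17·d ≡ 1 (mod 32868). Apply the extended Euclidean algorithm:
32868 = 1933·17 + 7
17 = 2·7 + 3
7 = 2·3 + 1
3 = 3·1 + 0
Back-substitute:
1 = 7 − 2·3
1 = −2·17 + 5·7
1 = 5·32868 − 9667·17
So 17·(-9667) ≡ 1 (mod 32868), hence d ≡ -9667 ≡ 23201 (mod 32868).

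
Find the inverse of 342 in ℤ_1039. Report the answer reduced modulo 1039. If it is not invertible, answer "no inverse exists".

799

Apply the Euclidean algorithm to 1039 and 342:
1039 = 3·342 + 13
342 = 26·13 + 4
13 = 3·4 + 1
4 = 4·1 + 0
The gcd is 1. Working backward:
1 = 13 − 3·4
1 = −3·342 + 79·13
1 = 79·1039 − 240·342
Hence 342⁻¹ ≡ -240 ≡ 799 (mod 1039).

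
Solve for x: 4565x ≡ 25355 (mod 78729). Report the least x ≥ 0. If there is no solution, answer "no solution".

55021

First find gcd(4565, 78729):
78729 = 17·4565 + 1124
4565 = 4·1124 + 69
1124 = 16·69 + 20
69 = 3·20 + 9
20 = 2·9 + 2
9 = 4·2 + 1
2 = 2·1 + 0
gcd = 1, so a unique solution mod 78729 exists.
Back-substitute for the Bézout coefficients:
1 = 9 − 4·2
1 = −4·20 + 9·9
1 = 9·69 − 31·20
1 = −31·1124 + 505·69
1 = 505·4565 − 2051·1124
1 = −2051·78729 + 35372·4565
So 4565·(35372) ≡ 1 (mod 78729), giving 4565⁻¹ ≡ 35372.
x ≡ 4565⁻¹·25355 ≡ 35372·25355 ≡ 55021 (mod 78729).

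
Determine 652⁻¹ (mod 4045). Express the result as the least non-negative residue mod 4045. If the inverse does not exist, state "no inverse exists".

gcd(4045, 652) by repeated division:
4045 = 6*652 + 133
652 = 4*133 + 120
133 = 1*120 + 13
120 = 9*13 + 3
13 = 4*3 + 1
3 = 3*1 + 0
The gcd is 1. Working backward:
1 = 13 − 4·3
1 = −4·120 + 37·13
1 = 37·133 − 41·120
1 = −41·652 + 201·133
1 = 201·4045 − 1247·652
Hence 652⁻¹ ≡ -1247 ≡ 2798 (mod 4045).

2798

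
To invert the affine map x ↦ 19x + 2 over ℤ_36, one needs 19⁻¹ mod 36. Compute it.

19

gcd(36, 19) by repeated division:
36 = 1·19 + 17
19 = 1·17 + 2
17 = 8·2 + 1
2 = 2·1 + 0
Since gcd(19, 36) = 1, back-substitute to write 1 as a combination:
1 = 17 − 8·2
1 = −8·19 + 9·17
1 = 9·36 − 17·19
Hence 19⁻¹ ≡ -17 ≡ 19 (mod 36).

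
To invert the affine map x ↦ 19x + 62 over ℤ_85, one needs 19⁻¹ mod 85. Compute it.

9

Extended Euclidean algorithm:
85 = 4*19 + 9
19 = 2*9 + 1
9 = 9*1 + 0
Since gcd(19, 85) = 1, back-substitute to write 1 as a combination:
1 = 19 − 2·9
1 = −2·85 + 9·19
So 19·9 ≡ 1 (mod 85).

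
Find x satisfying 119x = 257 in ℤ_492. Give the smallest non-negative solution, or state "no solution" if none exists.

First find gcd(119, 492):
492 = 4·119 + 16
119 = 7·16 + 7
16 = 2·7 + 2
7 = 3·2 + 1
2 = 2·1 + 0
gcd = 1, so a unique solution mod 492 exists.
Back-substitute for the Bézout coefficients:
1 = 7 − 3·2
1 = −3·16 + 7·7
1 = 7·119 − 52·16
1 = −52·492 + 215·119
So 119·(215) ≡ 1 (mod 492), giving 119⁻¹ ≡ 215.
x ≡ 119⁻¹·257 ≡ 215·257 ≡ 151 (mod 492).

151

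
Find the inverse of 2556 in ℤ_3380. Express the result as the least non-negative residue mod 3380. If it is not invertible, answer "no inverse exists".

Euclidean algorithm on 3380, 2556:
3380 = 1×2556 + 824
2556 = 3×824 + 84
824 = 9×84 + 68
84 = 1×68 + 16
68 = 4×16 + 4
16 = 4×4 + 0
The gcd is 4, not 1, hence no inverse exists.

no inverse exists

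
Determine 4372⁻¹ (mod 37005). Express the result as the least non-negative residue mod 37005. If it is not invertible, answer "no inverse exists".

Apply the Euclidean algorithm to 37005 and 4372:
37005 = 8×4372 + 2029
4372 = 2×2029 + 314
2029 = 6×314 + 145
314 = 2×145 + 24
145 = 6×24 + 1
24 = 24×1 + 0
The gcd is 1. Working backward:
1 = 145 − 6·24
1 = −6·314 + 13·145
1 = 13·2029 − 84·314
1 = −84·4372 + 181·2029
1 = 181·37005 − 1532·4372
Hence 4372⁻¹ ≡ -1532 ≡ 35473 (mod 37005).

35473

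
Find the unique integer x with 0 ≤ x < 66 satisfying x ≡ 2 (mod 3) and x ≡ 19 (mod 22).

Write x = 2 + 3·k. Then 3·k ≡ 19 − 2 ≡ 17 (mod 22).
Need 3⁻¹ mod 22. Extended Euclid on (22, 3):
22 = 7×3 + 1
3 = 3×1 + 0
Back-substitute:
1 = 22 − 7·3
3⁻¹ ≡ 15 (mod 22), so k ≡ 15·17 ≡ 13 (mod 22).
x = 2 + 3·13 = 41.

41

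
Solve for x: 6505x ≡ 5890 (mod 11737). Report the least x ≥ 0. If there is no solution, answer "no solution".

First find gcd(6505, 11737):
11737 = 1*6505 + 5232
6505 = 1*5232 + 1273
5232 = 4*1273 + 140
1273 = 9*140 + 13
140 = 10*13 + 10
13 = 1*10 + 3
10 = 3*3 + 1
3 = 3*1 + 0
gcd = 1, so a unique solution mod 11737 exists.
Back-substitute for the Bézout coefficients:
1 = 10 − 3·3
1 = −3·13 + 4·10
1 = 4·140 − 43·13
1 = −43·1273 + 391·140
1 = 391·5232 − 1607·1273
1 = −1607·6505 + 1998·5232
1 = 1998·11737 − 3605·6505
So 6505·(-3605) ≡ 1 (mod 11737), giving 6505⁻¹ ≡ 8132.
x ≡ 6505⁻¹·5890 ≡ 8132·5890 ≡ 10520 (mod 11737).

10520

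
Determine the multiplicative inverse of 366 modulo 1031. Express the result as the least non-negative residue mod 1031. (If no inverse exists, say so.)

Run Euclid on (1031, 366):
1031 = 2*366 + 299
366 = 1*299 + 67
299 = 4*67 + 31
67 = 2*31 + 5
31 = 6*5 + 1
5 = 5*1 + 0
gcd = 1, so the inverse exists. Back-substitute:
1 = 31 − 6·5
1 = −6·67 + 13·31
1 = 13·299 − 58·67
1 = −58·366 + 71·299
1 = 71·1031 − 200·366
Hence 366⁻¹ ≡ -200 ≡ 831 (mod 1031).

831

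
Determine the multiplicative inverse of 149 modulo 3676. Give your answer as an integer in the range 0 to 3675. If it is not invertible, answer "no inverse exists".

Apply the Euclidean algorithm to 3676 and 149:
3676 = 24×149 + 100
149 = 1×100 + 49
100 = 2×49 + 2
49 = 24×2 + 1
2 = 2×1 + 0
gcd = 1, so the inverse exists. Back-substitute:
1 = 49 − 24·2
1 = −24·100 + 49·49
1 = 49·149 − 73·100
1 = −73·3676 + 1801·149
So 149·1801 ≡ 1 (mod 3676).

1801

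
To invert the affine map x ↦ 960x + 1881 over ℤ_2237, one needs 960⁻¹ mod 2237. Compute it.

995

Run Euclid on (2237, 960):
2237 = 2*960 + 317
960 = 3*317 + 9
317 = 35*9 + 2
9 = 4*2 + 1
2 = 2*1 + 0
The gcd is 1. Working backward:
1 = 9 − 4·2
1 = −4·317 + 141·9
1 = 141·960 − 427·317
1 = −427·2237 + 995·960
So 960·995 ≡ 1 (mod 2237).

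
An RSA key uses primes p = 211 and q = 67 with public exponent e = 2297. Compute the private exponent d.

φ(n) = (p−1)(q−1) = 210·66 = 13860.
Need d with 2297·d ≡ 1 (mod 13860). Apply the extended Euclidean algorithm:
13860 = 6*2297 + 78
2297 = 29*78 + 35
78 = 2*35 + 8
35 = 4*8 + 3
8 = 2*3 + 2
3 = 1*2 + 1
2 = 2*1 + 0
Back-substitute:
1 = 3 − 2
1 = −8 + 3·3
1 = 3·35 − 13·8
1 = −13·78 + 29·35
1 = 29·2297 − 854·78
1 = −854·13860 + 5153·2297
So 2297·5153 ≡ 1 (mod 13860), hence d = 5153.

5153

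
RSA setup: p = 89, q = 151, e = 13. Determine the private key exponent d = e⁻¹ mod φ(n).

5077

φ(n) = (p−1)(q−1) = 88·150 = 13200.
Need d with 13·d ≡ 1 (mod 13200). Apply the extended Euclidean algorithm:
13200 = 1015·13 + 5
13 = 2·5 + 3
5 = 1·3 + 2
3 = 1·2 + 1
2 = 2·1 + 0
Back-substitute:
1 = 3 − 2
1 = −5 + 2·3
1 = 2·13 − 5·5
1 = −5·13200 + 5077·13
So 13·5077 ≡ 1 (mod 13200), hence d = 5077.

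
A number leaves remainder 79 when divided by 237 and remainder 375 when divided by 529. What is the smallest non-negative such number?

Write x = 79 + 237·k. Then 237·k ≡ 375 − 79 ≡ 296 (mod 529).
Need 237⁻¹ mod 529. Extended Euclid on (529, 237):
529 = 2×237 + 55
237 = 4×55 + 17
55 = 3×17 + 4
17 = 4×4 + 1
4 = 4×1 + 0
Back-substitute:
1 = 17 − 4·4
1 = −4·55 + 13·17
1 = 13·237 − 56·55
1 = −56·529 + 125·237
237⁻¹ ≡ 125 (mod 529), so k ≡ 125·296 ≡ 499 (mod 529).
x = 79 + 237·499 = 118342.

118342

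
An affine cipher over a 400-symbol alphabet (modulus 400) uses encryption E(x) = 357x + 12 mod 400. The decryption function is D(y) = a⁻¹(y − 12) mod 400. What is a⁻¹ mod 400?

Extended Euclidean algorithm:
400 = 1·357 + 43
357 = 8·43 + 13
43 = 3·13 + 4
13 = 3·4 + 1
4 = 4·1 + 0
Since gcd(357, 400) = 1, back-substitute to write 1 as a combination:
1 = 13 − 3·4
1 = −3·43 + 10·13
1 = 10·357 − 83·43
1 = −83·400 + 93·357
So 357·93 ≡ 1 (mod 400).

93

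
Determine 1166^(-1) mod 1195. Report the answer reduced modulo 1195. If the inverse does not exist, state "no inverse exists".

206

gcd(1195, 1166) by repeated division:
1195 = 1×1166 + 29
1166 = 40×29 + 6
29 = 4×6 + 5
6 = 1×5 + 1
5 = 5×1 + 0
The gcd is 1. Working backward:
1 = 6 − 5
1 = −29 + 5·6
1 = 5·1166 − 201·29
1 = −201·1195 + 206·1166
So 1166·206 ≡ 1 (mod 1195).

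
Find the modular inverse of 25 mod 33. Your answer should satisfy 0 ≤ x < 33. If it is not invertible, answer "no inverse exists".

4

Extended Euclidean algorithm:
33 = 1*25 + 8
25 = 3*8 + 1
8 = 8*1 + 0
Since gcd(25, 33) = 1, back-substitute to write 1 as a combination:
1 = 25 − 3·8
1 = −3·33 + 4·25
So 25·4 ≡ 1 (mod 33).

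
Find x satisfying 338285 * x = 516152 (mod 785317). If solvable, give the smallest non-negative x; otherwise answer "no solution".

108017

First find gcd(338285, 785317):
785317 = 2×338285 + 108747
338285 = 3×108747 + 12044
108747 = 9×12044 + 351
12044 = 34×351 + 110
351 = 3×110 + 21
110 = 5×21 + 5
21 = 4×5 + 1
5 = 5×1 + 0
gcd = 1, so a unique solution mod 785317 exists.
Back-substitute for the Bézout coefficients:
1 = 21 − 4·5
1 = −4·110 + 21·21
1 = 21·351 − 67·110
1 = −67·12044 + 2299·351
1 = 2299·108747 − 20758·12044
1 = −20758·338285 + 64573·108747
1 = 64573·785317 − 149904·338285
So 338285·(-149904) ≡ 1 (mod 785317), giving 338285⁻¹ ≡ 635413.
x ≡ 338285⁻¹·516152 ≡ 635413·516152 ≡ 108017 (mod 785317).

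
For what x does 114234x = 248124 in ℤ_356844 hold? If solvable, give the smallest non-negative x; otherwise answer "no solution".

32624

First find gcd(114234, 356844):
356844 = 3*114234 + 14142
114234 = 8*14142 + 1098
14142 = 12*1098 + 966
1098 = 1*966 + 132
966 = 7*132 + 42
132 = 3*42 + 6
42 = 7*6 + 0
gcd = 6 and 6 | 248124, so solutions exist. Divide through by 6: 19039x ≡ 41354 (mod 59474).
Now find 19039⁻¹ mod 59474:
59474 = 3·19039 + 2357
19039 = 8·2357 + 183
2357 = 12·183 + 161
183 = 1·161 + 22
161 = 7·22 + 7
22 = 3·7 + 1
7 = 7·1 + 0
Back-substitute:
1 = 22 − 3·7
1 = −3·161 + 22·22
1 = 22·183 − 25·161
1 = −25·2357 + 322·183
1 = 322·19039 − 2601·2357
1 = −2601·59474 + 8125·19039
So 19039⁻¹ ≡ 8125 (mod 59474).
Then x ≡ 8125·41354 ≡ 32624 (mod 59474); the smallest non-negative solution is x = 32624.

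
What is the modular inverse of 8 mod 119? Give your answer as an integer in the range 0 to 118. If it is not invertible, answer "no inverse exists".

Apply the Euclidean algorithm to 119 and 8:
119 = 14*8 + 7
8 = 1*7 + 1
7 = 7*1 + 0
Since gcd(8, 119) = 1, back-substitute to write 1 as a combination:
1 = 8 − 7
1 = −119 + 15·8
So 8·15 ≡ 1 (mod 119).

15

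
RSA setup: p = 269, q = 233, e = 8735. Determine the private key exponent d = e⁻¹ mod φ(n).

50175

φ(n) = (p−1)(q−1) = 268·232 = 62176.
Need d with 8735·d ≡ 1 (mod 62176). Apply the extended Euclidean algorithm:
62176 = 7*8735 + 1031
8735 = 8*1031 + 487
1031 = 2*487 + 57
487 = 8*57 + 31
57 = 1*31 + 26
31 = 1*26 + 5
26 = 5*5 + 1
5 = 5*1 + 0
Back-substitute:
1 = 26 − 5·5
1 = −5·31 + 6·26
1 = 6·57 − 11·31
1 = −11·487 + 94·57
1 = 94·1031 − 199·487
1 = −199·8735 + 1686·1031
1 = 1686·62176 − 12001·8735
So 8735·(-12001) ≡ 1 (mod 62176), hence d ≡ -12001 ≡ 50175 (mod 62176).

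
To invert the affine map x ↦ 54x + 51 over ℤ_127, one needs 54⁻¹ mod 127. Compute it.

40

Run Euclid on (127, 54):
127 = 2×54 + 19
54 = 2×19 + 16
19 = 1×16 + 3
16 = 5×3 + 1
3 = 3×1 + 0
gcd = 1, so the inverse exists. Back-substitute:
1 = 16 − 5·3
1 = −5·19 + 6·16
1 = 6·54 − 17·19
1 = −17·127 + 40·54
So 54·40 ≡ 1 (mod 127).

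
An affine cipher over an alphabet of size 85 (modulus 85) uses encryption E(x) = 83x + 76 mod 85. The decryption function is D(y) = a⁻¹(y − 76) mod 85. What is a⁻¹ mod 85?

Run Euclid on (85, 83):
85 = 1·83 + 2
83 = 41·2 + 1
2 = 2·1 + 0
gcd = 1, so the inverse exists. Back-substitute:
1 = 83 − 41·2
1 = −41·85 + 42·83
So 83·42 ≡ 1 (mod 85).

42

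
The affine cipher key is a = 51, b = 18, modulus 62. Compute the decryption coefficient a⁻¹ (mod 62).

Run Euclid on (62, 51):
62 = 1·51 + 11
51 = 4·11 + 7
11 = 1·7 + 4
7 = 1·4 + 3
4 = 1·3 + 1
3 = 3·1 + 0
Since gcd(51, 62) = 1, back-substitute to write 1 as a combination:
1 = 4 − 3
1 = −7 + 2·4
1 = 2·11 − 3·7
1 = −3·51 + 14·11
1 = 14·62 − 17·51
Hence 51⁻¹ ≡ -17 ≡ 45 (mod 62).

45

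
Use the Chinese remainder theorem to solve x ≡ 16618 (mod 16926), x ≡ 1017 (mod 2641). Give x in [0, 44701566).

Write x = 16618 + 16926·k. Then 16926·k ≡ 1017 − 16618 ≡ 245 (mod 2641).
Need 16926⁻¹ mod 2641. Extended Euclid on (2641, 1080):
2641 = 2·1080 + 481
1080 = 2·481 + 118
481 = 4·118 + 9
118 = 13·9 + 1
9 = 9·1 + 0
Back-substitute:
1 = 118 − 13·9
1 = −13·481 + 53·118
1 = 53·1080 − 119·481
1 = −119·2641 + 291·1080
16926⁻¹ ≡ 291 (mod 2641), so k ≡ 291·245 ≡ 2629 (mod 2641).
x = 16618 + 16926·2629 = 44515072.

44515072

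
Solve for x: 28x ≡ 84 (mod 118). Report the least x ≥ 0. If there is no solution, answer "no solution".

First find gcd(28, 118):
118 = 4·28 + 6
28 = 4·6 + 4
6 = 1·4 + 2
4 = 2·2 + 0
gcd = 2 and 2 | 84, so solutions exist. Divide through by 2: 14x ≡ 42 (mod 59).
Now find 14⁻¹ mod 59:
59 = 4×14 + 3
14 = 4×3 + 2
3 = 1×2 + 1
2 = 2×1 + 0
Back-substitute:
1 = 3 − 2
1 = −14 + 5·3
1 = 5·59 − 21·14
So 14·(-21) ≡ 1 (mod 59), i.e. 14⁻¹ ≡ 38.
Then x ≡ 38·42 ≡ 3 (mod 59); the smallest non-negative solution is x = 3.

3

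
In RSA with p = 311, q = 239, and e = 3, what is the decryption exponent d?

φ(n) = (p−1)(q−1) = 310·238 = 73780.
Need d with 3·d ≡ 1 (mod 73780). Apply the extended Euclidean algorithm:
73780 = 24593·3 + 1
3 = 3·1 + 0
Back-substitute:
1 = 73780 − 24593·3
So 3·(-24593) ≡ 1 (mod 73780), hence d ≡ -24593 ≡ 49187 (mod 73780).

49187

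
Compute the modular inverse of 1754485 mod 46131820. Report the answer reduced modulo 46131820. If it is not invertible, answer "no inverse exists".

no inverse exists

Compute gcd(1754485, 46131820):
46131820 = 26·1754485 + 515210
1754485 = 3·515210 + 208855
515210 = 2·208855 + 97500
208855 = 2·97500 + 13855
97500 = 7·13855 + 515
13855 = 26·515 + 465
515 = 1·465 + 50
465 = 9·50 + 15
50 = 3·15 + 5
15 = 3·5 + 0
The gcd is 5, not 1, hence no inverse exists.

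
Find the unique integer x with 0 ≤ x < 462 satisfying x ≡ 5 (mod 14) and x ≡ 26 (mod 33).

Write x = 5 + 14·k. Then 14·k ≡ 26 − 5 ≡ 21 (mod 33).
Need 14⁻¹ mod 33. Extended Euclid on (33, 14):
33 = 2×14 + 5
14 = 2×5 + 4
5 = 1×4 + 1
4 = 4×1 + 0
Back-substitute:
1 = 5 − 4
1 = −14 + 3·5
1 = 3·33 − 7·14
14⁻¹ ≡ 26 (mod 33), so k ≡ 26·21 ≡ 18 (mod 33).
x = 5 + 14·18 = 257.

257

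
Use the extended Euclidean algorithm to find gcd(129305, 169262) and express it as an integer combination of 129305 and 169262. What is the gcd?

Apply Euclid's algorithm to 169262 and 129305:
169262 = 1·129305 + 39957
129305 = 3·39957 + 9434
39957 = 4·9434 + 2221
9434 = 4·2221 + 550
2221 = 4·550 + 21
550 = 26·21 + 4
21 = 5·4 + 1
4 = 4·1 + 0
gcd(129305, 169262) = 1.
Working backward:
1 = 21 − 5·4
1 = −5·550 + 131·21
1 = 131·2221 − 529·550
1 = −529·9434 + 2247·2221
1 = 2247·39957 − 9517·9434
1 = −9517·129305 + 30798·39957
1 = 30798·169262 − 40315·129305
So 1 = (30798)·169262 + (-40315)·129305.

1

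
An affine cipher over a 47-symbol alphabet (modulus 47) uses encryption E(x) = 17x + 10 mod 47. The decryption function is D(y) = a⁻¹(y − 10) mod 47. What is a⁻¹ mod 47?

36

Run Euclid on (47, 17):
47 = 2·17 + 13
17 = 1·13 + 4
13 = 3·4 + 1
4 = 4·1 + 0
gcd = 1, so the inverse exists. Back-substitute:
1 = 13 − 3·4
1 = −3·17 + 4·13
1 = 4·47 − 11·17
Hence 17⁻¹ ≡ -11 ≡ 36 (mod 47).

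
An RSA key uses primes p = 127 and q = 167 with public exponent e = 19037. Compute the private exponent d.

18545

φ(n) = (p−1)(q−1) = 126·166 = 20916.
Need d with 19037·d ≡ 1 (mod 20916). Apply the extended Euclidean algorithm:
20916 = 1*19037 + 1879
19037 = 10*1879 + 247
1879 = 7*247 + 150
247 = 1*150 + 97
150 = 1*97 + 53
97 = 1*53 + 44
53 = 1*44 + 9
44 = 4*9 + 8
9 = 1*8 + 1
8 = 8*1 + 0
Back-substitute:
1 = 9 − 8
1 = −44 + 5·9
1 = 5·53 − 6·44
1 = −6·97 + 11·53
1 = 11·150 − 17·97
1 = −17·247 + 28·150
1 = 28·1879 − 213·247
1 = −213·19037 + 2158·1879
1 = 2158·20916 − 2371·19037
So 19037·(-2371) ≡ 1 (mod 20916), hence d ≡ -2371 ≡ 18545 (mod 20916).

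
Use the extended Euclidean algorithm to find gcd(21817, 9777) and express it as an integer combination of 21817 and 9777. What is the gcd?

1

Apply Euclid's algorithm to 21817 and 9777:
21817 = 2·9777 + 2263
9777 = 4·2263 + 725
2263 = 3·725 + 88
725 = 8·88 + 21
88 = 4·21 + 4
21 = 5·4 + 1
4 = 4·1 + 0
gcd(21817, 9777) = 1.
Working backward:
1 = 21 − 5·4
1 = −5·88 + 21·21
1 = 21·725 − 173·88
1 = −173·2263 + 540·725
1 = 540·9777 − 2333·2263
1 = −2333·21817 + 5206·9777
So 1 = (-2333)·21817 + (5206)·9777.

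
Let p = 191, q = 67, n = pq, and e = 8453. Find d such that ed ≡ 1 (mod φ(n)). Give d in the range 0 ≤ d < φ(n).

φ(n) = (p−1)(q−1) = 190·66 = 12540.
Need d with 8453·d ≡ 1 (mod 12540). Apply the extended Euclidean algorithm:
12540 = 1·8453 + 4087
8453 = 2·4087 + 279
4087 = 14·279 + 181
279 = 1·181 + 98
181 = 1·98 + 83
98 = 1·83 + 15
83 = 5·15 + 8
15 = 1·8 + 7
8 = 1·7 + 1
7 = 7·1 + 0
Back-substitute:
1 = 8 − 7
1 = −15 + 2·8
1 = 2·83 − 11·15
1 = −11·98 + 13·83
1 = 13·181 − 24·98
1 = −24·279 + 37·181
1 = 37·4087 − 542·279
1 = −542·8453 + 1121·4087
1 = 1121·12540 − 1663·8453
So 8453·(-1663) ≡ 1 (mod 12540), hence d ≡ -1663 ≡ 10877 (mod 12540).

10877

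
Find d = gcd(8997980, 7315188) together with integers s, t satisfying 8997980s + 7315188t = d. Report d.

Apply Euclid's algorithm to 8997980 and 7315188:
8997980 = 1×7315188 + 1682792
7315188 = 4×1682792 + 584020
1682792 = 2×584020 + 514752
584020 = 1×514752 + 69268
514752 = 7×69268 + 29876
69268 = 2×29876 + 9516
29876 = 3×9516 + 1328
9516 = 7×1328 + 220
1328 = 6×220 + 8
220 = 27×8 + 4
8 = 2×4 + 0
gcd(8997980, 7315188) = 4.
Working backward:
4 = 220 − 27·8
4 = −27·1328 + 163·220
4 = 163·9516 − 1168·1328
4 = −1168·29876 + 3667·9516
4 = 3667·69268 − 8502·29876
4 = −8502·514752 + 63181·69268
4 = 63181·584020 − 71683·514752
4 = −71683·1682792 + 206547·584020
4 = 206547·7315188 − 897871·1682792
4 = −897871·8997980 + 1104418·7315188
So 4 = (-897871)·8997980 + (1104418)·7315188.

4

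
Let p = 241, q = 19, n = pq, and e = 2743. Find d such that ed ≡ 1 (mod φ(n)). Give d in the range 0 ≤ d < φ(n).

967

φ(n) = (p−1)(q−1) = 240·18 = 4320.
Need d with 2743·d ≡ 1 (mod 4320). Apply the extended Euclidean algorithm:
4320 = 1·2743 + 1577
2743 = 1·1577 + 1166
1577 = 1·1166 + 411
1166 = 2·411 + 344
411 = 1·344 + 67
344 = 5·67 + 9
67 = 7·9 + 4
9 = 2·4 + 1
4 = 4·1 + 0
Back-substitute:
1 = 9 − 2·4
1 = −2·67 + 15·9
1 = 15·344 − 77·67
1 = −77·411 + 92·344
1 = 92·1166 − 261·411
1 = −261·1577 + 353·1166
1 = 353·2743 − 614·1577
1 = −614·4320 + 967·2743
So 2743·967 ≡ 1 (mod 4320), hence d = 967.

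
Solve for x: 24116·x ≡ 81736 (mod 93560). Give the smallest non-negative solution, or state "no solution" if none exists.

First find gcd(24116, 93560):
93560 = 3·24116 + 21212
24116 = 1·21212 + 2904
21212 = 7·2904 + 884
2904 = 3·884 + 252
884 = 3·252 + 128
252 = 1·128 + 124
128 = 1·124 + 4
124 = 31·4 + 0
gcd = 4 and 4 | 81736, so solutions exist. Divide through by 4: 6029x ≡ 20434 (mod 23390).
Now find 6029⁻¹ mod 23390:
23390 = 3*6029 + 5303
6029 = 1*5303 + 726
5303 = 7*726 + 221
726 = 3*221 + 63
221 = 3*63 + 32
63 = 1*32 + 31
32 = 1*31 + 1
31 = 31*1 + 0
Back-substitute:
1 = 32 − 31
1 = −63 + 2·32
1 = 2·221 − 7·63
1 = −7·726 + 23·221
1 = 23·5303 − 168·726
1 = −168·6029 + 191·5303
1 = 191·23390 − 741·6029
So 6029·(-741) ≡ 1 (mod 23390), i.e. 6029⁻¹ ≡ 22649.
Then x ≡ 22649·20434 ≡ 15126 (mod 23390); the smallest non-negative solution is x = 15126.

15126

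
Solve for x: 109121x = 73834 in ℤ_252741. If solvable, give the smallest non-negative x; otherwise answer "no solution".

First find gcd(109121, 252741):
252741 = 2*109121 + 34499
109121 = 3*34499 + 5624
34499 = 6*5624 + 755
5624 = 7*755 + 339
755 = 2*339 + 77
339 = 4*77 + 31
77 = 2*31 + 15
31 = 2*15 + 1
15 = 15*1 + 0
gcd = 1, so a unique solution mod 252741 exists.
Back-substitute for the Bézout coefficients:
1 = 31 − 2·15
1 = −2·77 + 5·31
1 = 5·339 − 22·77
1 = −22·755 + 49·339
1 = 49·5624 − 365·755
1 = −365·34499 + 2239·5624
1 = 2239·109121 − 7082·34499
1 = −7082·252741 + 16403·109121
So 109121·(16403) ≡ 1 (mod 252741), giving 109121⁻¹ ≡ 16403.
x ≡ 109121⁻¹·73834 ≡ 16403·73834 ≡ 216971 (mod 252741).

216971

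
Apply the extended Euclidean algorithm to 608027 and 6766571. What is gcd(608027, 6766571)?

7

Apply Euclid's algorithm to 6766571 and 608027:
6766571 = 11×608027 + 78274
608027 = 7×78274 + 60109
78274 = 1×60109 + 18165
60109 = 3×18165 + 5614
18165 = 3×5614 + 1323
5614 = 4×1323 + 322
1323 = 4×322 + 35
322 = 9×35 + 7
35 = 5×7 + 0
gcd(608027, 6766571) = 7.
Working backward:
7 = 322 − 9·35
7 = −9·1323 + 37·322
7 = 37·5614 − 157·1323
7 = −157·18165 + 508·5614
7 = 508·60109 − 1681·18165
7 = −1681·78274 + 2189·60109
7 = 2189·608027 − 17004·78274
7 = −17004·6766571 + 189233·608027
So 7 = (-17004)·6766571 + (189233)·608027.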